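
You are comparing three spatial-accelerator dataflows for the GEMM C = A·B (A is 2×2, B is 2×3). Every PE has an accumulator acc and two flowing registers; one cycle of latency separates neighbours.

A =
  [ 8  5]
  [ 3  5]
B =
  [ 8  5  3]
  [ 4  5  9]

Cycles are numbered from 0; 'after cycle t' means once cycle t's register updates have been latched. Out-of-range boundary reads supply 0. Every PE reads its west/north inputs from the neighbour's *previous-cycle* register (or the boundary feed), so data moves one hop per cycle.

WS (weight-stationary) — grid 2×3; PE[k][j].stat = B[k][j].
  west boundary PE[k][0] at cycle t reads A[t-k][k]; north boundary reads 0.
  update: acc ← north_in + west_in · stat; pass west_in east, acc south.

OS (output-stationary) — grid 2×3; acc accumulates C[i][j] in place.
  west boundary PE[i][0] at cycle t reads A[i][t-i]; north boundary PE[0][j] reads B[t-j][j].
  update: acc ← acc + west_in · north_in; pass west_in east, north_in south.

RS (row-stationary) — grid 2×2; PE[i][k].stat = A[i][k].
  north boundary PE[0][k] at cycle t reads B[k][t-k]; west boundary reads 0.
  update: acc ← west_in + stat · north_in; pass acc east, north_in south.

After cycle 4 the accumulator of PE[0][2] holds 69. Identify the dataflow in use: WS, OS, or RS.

dataflow = OS

WS [2×3] PE[0][2] across cycles:
  t=0 PE[0][2]: acc=0 h=0 v=0
  t=1 PE[0][2]: acc=0 h=0 v=0
  t=2 PE[0][2]: acc=24 h=8 v=24
  t=3 PE[0][2]: acc=9 h=3 v=9
  t=4 PE[0][2]: acc=0 h=0 v=0
OS [2×3] PE[0][2] across cycles:
  t=0 PE[0][2]: acc=0 h=0 v=0
  t=1 PE[0][2]: acc=0 h=0 v=0
  t=2 PE[0][2]: acc=24 h=8 v=3
  t=3 PE[0][2]: acc=69 h=5 v=9
  t=4 PE[0][2]: acc=69 h=0 v=0
— RS: 2×2 array has no PE[0][2].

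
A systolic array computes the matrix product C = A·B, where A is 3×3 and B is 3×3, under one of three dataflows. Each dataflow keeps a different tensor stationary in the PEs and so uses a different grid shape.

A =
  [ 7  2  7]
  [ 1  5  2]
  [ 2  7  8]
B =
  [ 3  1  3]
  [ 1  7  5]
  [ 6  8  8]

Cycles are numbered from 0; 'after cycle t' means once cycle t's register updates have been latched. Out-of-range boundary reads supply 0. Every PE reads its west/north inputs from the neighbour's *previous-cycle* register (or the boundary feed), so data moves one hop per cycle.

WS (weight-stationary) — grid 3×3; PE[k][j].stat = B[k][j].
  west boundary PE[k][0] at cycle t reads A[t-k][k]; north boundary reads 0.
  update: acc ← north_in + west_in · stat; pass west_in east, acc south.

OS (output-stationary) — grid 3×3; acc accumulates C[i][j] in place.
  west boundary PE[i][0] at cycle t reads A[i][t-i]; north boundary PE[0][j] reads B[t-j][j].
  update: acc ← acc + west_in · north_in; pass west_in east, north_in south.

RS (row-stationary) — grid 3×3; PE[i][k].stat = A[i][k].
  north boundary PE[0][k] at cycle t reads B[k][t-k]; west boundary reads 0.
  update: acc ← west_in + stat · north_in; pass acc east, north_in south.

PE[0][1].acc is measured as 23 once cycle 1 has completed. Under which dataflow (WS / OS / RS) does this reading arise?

dataflow = RS

WS [3×3] PE[0][1] across cycles:
  c0 r0c1: 0 / 0 / 0
  c1 r0c1: 7 / 7 / 7
OS [3×3] PE[0][1] across cycles:
  c0 r0c1: 0 / 0 / 0
  c1 r0c1: 7 / 7 / 1
RS [3×3] PE[0][1] across cycles:
  c0 r0c1: 0 / 0 / 0
  c1 r0c1: 23 / 23 / 1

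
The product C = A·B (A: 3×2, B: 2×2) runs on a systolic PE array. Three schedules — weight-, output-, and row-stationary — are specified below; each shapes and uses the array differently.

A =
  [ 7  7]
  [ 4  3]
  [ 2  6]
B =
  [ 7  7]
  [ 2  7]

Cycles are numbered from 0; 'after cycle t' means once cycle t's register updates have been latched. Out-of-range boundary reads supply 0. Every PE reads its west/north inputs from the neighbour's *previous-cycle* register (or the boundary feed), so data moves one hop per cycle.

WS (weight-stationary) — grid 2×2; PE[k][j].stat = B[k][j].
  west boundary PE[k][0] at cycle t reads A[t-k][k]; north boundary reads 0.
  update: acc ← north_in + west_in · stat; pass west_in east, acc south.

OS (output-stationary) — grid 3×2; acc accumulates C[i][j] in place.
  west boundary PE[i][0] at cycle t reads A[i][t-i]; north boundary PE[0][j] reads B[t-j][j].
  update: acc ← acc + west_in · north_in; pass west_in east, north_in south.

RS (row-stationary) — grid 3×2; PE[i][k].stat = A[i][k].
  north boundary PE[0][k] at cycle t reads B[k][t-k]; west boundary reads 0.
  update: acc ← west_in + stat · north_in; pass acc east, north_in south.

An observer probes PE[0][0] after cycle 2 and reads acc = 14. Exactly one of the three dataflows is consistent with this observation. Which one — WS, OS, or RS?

WS [2×2] PE[0][0] across cycles:
  t=0 PE[0][0]: acc=49 h=7 v=49
  t=1 PE[0][0]: acc=28 h=4 v=28
  t=2 PE[0][0]: acc=14 h=2 v=14
OS [3×2] PE[0][0] across cycles:
  t=0 PE[0][0]: acc=49 h=7 v=7
  t=1 PE[0][0]: acc=63 h=7 v=2
  t=2 PE[0][0]: acc=63 h=0 v=0
RS [3×2] PE[0][0] across cycles:
  t=0 PE[0][0]: acc=49 h=49 v=7
  t=1 PE[0][0]: acc=49 h=49 v=7
  t=2 PE[0][0]: acc=0 h=0 v=0

dataflow = WS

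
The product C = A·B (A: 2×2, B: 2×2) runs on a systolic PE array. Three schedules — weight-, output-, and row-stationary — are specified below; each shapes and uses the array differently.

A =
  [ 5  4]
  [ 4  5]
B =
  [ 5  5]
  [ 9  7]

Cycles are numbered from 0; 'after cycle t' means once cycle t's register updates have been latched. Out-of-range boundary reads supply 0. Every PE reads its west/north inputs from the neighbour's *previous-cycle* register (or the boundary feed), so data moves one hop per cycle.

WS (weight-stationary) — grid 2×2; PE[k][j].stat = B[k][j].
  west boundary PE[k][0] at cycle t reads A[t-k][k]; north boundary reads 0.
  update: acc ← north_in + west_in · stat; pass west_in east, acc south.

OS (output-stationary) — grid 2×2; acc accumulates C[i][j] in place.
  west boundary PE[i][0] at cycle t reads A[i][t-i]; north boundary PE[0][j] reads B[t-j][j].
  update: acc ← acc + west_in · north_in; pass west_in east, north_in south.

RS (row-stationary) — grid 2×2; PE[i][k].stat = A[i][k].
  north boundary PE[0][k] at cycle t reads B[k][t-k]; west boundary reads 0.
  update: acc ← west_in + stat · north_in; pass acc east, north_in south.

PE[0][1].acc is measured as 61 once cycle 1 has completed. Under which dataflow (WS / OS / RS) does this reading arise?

dataflow = RS

— WS: 2×2; PE[0][1] trace:
  t=0 PE[0][1]: acc=0 h=0 v=0
  t=1 PE[0][1]: acc=25 h=5 v=25
— OS: 2×2; PE[0][1] trace:
  t=0 PE[0][1]: acc=0 h=0 v=0
  t=1 PE[0][1]: acc=25 h=5 v=5
— RS: 2×2; PE[0][1] trace:
  t=0 PE[0][1]: acc=0 h=0 v=0
  t=1 PE[0][1]: acc=61 h=61 v=9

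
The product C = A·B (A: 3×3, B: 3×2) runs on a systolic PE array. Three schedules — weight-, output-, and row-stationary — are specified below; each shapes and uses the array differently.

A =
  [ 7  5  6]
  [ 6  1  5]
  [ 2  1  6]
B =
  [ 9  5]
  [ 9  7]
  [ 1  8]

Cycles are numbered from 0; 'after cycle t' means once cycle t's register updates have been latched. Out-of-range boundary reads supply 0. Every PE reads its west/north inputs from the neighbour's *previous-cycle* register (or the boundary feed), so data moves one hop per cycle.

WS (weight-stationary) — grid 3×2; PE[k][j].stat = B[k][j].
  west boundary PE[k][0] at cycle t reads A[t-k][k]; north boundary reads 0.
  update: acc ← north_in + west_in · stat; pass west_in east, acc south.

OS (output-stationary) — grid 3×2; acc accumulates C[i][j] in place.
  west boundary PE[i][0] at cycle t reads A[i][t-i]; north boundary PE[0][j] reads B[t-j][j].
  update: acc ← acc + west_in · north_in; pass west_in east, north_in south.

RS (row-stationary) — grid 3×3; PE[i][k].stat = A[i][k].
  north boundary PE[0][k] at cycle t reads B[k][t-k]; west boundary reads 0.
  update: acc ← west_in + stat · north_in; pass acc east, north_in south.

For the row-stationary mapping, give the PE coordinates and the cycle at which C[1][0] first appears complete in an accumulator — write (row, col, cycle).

(row, col, cycle) = (1, 2, 3)

RS: C[1][0] accumulates in PE[1][2]:
  step 0 · PE1,2: acc=0; fwd→0 fwd↓0
  step 1 · PE1,2: acc=0; fwd→0 fwd↓0
  step 2 · PE1,2: acc=0; fwd→0 fwd↓0
  step 3 · PE1,2: acc=68; fwd→68 fwd↓1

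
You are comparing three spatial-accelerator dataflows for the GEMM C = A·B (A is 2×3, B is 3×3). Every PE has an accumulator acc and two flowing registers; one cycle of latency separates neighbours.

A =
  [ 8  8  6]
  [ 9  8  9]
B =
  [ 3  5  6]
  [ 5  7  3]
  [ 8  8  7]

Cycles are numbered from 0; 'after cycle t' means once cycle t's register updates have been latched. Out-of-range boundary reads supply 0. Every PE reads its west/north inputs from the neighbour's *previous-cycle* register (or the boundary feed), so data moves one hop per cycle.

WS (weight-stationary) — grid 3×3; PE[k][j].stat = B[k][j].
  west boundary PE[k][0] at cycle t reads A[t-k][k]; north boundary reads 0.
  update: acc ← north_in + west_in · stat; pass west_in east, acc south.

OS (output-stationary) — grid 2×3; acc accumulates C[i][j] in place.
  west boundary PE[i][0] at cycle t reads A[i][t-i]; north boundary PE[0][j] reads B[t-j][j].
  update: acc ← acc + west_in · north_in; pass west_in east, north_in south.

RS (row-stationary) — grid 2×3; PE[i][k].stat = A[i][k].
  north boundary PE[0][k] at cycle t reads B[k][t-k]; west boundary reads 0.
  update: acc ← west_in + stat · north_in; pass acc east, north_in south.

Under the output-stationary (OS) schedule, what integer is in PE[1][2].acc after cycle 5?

OS (2×3). Following PE[1][2] plus its west/north inputs:
  cycle 0: PE[0][2] → acc 0, east 0, south 0
  cycle 0: PE[1][1] → acc 0, east 0, south 0
  cycle 0: PE[1][2] → acc 0, east 0, south 0
  cycle 1: PE[0][2] → acc 0, east 0, south 0
  cycle 1: PE[1][1] → acc 0, east 0, south 0
  cycle 1: PE[1][2] → acc 0, east 0, south 0
  cycle 2: PE[0][2] → acc 48, east 8, south 6
  cycle 2: PE[1][1] → acc 45, east 9, south 5
  cycle 2: PE[1][2] → acc 0, east 0, south 0
  cycle 3: PE[0][2] → acc 72, east 8, south 3
  cycle 3: PE[1][1] → acc 101, east 8, south 7
  cycle 3: PE[1][2] → acc 54, east 9, south 6
  cycle 4: PE[0][2] → acc 114, east 6, south 7
  cycle 4: PE[1][1] → acc 173, east 9, south 8
  cycle 4: PE[1][2] → acc 78, east 8, south 3
  cycle 5: PE[0][2] → acc 114, east 0, south 0
  cycle 5: PE[1][1] → acc 173, east 0, south 0
  cycle 5: PE[1][2] → acc 141, east 9, south 7

PE[1][2].acc = 141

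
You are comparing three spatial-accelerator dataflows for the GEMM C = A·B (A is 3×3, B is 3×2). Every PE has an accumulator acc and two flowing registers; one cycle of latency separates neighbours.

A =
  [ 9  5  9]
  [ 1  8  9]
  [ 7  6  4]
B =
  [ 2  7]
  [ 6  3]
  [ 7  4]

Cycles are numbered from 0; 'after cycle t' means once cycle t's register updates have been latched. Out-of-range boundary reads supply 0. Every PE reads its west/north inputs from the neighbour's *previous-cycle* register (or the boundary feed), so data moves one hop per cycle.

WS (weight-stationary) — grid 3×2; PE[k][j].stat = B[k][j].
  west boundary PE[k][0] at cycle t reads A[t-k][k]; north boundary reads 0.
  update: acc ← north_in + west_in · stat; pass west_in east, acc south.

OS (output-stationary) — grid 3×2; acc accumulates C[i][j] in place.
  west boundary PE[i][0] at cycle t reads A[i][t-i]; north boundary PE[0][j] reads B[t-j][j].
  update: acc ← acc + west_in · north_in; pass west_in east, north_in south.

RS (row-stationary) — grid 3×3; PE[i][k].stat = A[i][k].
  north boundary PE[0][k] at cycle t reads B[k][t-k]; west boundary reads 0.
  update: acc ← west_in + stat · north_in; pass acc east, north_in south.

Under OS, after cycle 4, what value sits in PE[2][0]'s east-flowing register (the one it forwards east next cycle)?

OS on a 3×2 grid — tracing PE[2][0] and its feeders:
  step 0 · PE1,0: acc=0; fwd→0 fwd↓0
  step 0 · PE2,0: acc=0; fwd→0 fwd↓0
  step 1 · PE1,0: acc=2; fwd→1 fwd↓2
  step 1 · PE2,0: acc=0; fwd→0 fwd↓0
  step 2 · PE1,0: acc=50; fwd→8 fwd↓6
  step 2 · PE2,0: acc=14; fwd→7 fwd↓2
  step 3 · PE1,0: acc=113; fwd→9 fwd↓7
  step 3 · PE2,0: acc=50; fwd→6 fwd↓6
  step 4 · PE1,0: acc=113; fwd→0 fwd↓0
  step 4 · PE2,0: acc=78; fwd→4 fwd↓7

register = 4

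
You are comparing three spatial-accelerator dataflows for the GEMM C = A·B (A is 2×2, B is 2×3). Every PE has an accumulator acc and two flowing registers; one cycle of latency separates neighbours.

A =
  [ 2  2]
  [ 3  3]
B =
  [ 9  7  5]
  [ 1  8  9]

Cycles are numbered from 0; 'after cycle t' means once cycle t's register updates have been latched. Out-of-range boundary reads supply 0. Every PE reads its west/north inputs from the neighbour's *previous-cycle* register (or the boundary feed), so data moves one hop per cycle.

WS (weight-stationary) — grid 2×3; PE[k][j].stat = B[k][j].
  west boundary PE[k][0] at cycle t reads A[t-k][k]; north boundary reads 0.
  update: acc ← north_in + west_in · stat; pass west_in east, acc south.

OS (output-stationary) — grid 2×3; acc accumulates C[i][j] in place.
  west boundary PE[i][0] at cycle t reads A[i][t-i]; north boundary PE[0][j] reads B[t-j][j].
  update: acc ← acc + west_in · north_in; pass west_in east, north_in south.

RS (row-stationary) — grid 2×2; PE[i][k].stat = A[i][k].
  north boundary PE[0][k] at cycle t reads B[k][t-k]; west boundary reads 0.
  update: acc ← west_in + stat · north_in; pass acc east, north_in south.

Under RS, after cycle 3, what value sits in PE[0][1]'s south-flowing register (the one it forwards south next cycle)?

register = 9

Tracing RS — 2×2 array, target PE[0][1]:
  after 0 — PE[0][0] acc=18, pass-E 18, pass-S 9
  after 0 — PE[0][1] acc=0, pass-E 0, pass-S 0
  after 1 — PE[0][0] acc=14, pass-E 14, pass-S 7
  after 1 — PE[0][1] acc=20, pass-E 20, pass-S 1
  after 2 — PE[0][0] acc=10, pass-E 10, pass-S 5
  after 2 — PE[0][1] acc=30, pass-E 30, pass-S 8
  after 3 — PE[0][0] acc=0, pass-E 0, pass-S 0
  after 3 — PE[0][1] acc=28, pass-E 28, pass-S 9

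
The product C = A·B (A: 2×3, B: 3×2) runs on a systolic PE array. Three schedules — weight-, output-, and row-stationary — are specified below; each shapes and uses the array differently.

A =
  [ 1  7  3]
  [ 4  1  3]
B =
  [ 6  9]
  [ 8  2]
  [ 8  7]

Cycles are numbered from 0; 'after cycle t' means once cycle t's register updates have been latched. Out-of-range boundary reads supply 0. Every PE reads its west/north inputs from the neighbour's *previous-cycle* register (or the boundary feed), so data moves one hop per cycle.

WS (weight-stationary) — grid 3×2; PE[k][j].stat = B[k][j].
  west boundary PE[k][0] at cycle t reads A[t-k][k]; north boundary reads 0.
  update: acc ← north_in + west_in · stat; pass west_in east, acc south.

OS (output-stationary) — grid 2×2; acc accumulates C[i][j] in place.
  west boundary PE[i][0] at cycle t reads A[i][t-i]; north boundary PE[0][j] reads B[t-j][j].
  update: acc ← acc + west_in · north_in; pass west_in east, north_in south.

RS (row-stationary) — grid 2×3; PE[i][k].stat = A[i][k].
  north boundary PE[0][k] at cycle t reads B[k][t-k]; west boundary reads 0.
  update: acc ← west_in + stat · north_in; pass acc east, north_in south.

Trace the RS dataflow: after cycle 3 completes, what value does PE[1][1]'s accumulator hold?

RS (2×3). Following PE[1][1] plus its west/north inputs:
  t=0 PE[0][1]: acc=0 h=0 v=0
  t=0 PE[1][0]: acc=0 h=0 v=0
  t=0 PE[1][1]: acc=0 h=0 v=0
  t=1 PE[0][1]: acc=62 h=62 v=8
  t=1 PE[1][0]: acc=24 h=24 v=6
  t=1 PE[1][1]: acc=0 h=0 v=0
  t=2 PE[0][1]: acc=23 h=23 v=2
  t=2 PE[1][0]: acc=36 h=36 v=9
  t=2 PE[1][1]: acc=32 h=32 v=8
  t=3 PE[0][1]: acc=0 h=0 v=0
  t=3 PE[1][0]: acc=0 h=0 v=0
  t=3 PE[1][1]: acc=38 h=38 v=2

PE[1][1].acc = 38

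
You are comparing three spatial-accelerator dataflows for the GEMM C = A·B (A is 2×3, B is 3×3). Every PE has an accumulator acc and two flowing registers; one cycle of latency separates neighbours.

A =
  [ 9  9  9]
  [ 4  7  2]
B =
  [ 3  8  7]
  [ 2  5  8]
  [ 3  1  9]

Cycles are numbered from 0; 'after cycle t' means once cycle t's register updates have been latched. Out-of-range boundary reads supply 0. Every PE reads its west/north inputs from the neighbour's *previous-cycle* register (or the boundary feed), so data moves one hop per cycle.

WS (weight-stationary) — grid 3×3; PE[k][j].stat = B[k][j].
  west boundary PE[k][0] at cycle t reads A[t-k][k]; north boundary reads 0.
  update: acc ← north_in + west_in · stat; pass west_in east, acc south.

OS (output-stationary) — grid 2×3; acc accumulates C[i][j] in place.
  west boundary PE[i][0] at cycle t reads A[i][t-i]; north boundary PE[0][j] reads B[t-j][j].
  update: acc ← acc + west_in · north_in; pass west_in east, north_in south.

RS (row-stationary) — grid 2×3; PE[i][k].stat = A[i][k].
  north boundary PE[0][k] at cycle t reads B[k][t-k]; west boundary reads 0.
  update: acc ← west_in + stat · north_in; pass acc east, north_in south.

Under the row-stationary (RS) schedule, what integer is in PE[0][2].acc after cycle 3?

PE[0][2].acc = 126

RS on a 2×3 grid — tracing PE[0][2] and its feeders:
  t=0 PE[0][1]: acc=0 h=0 v=0
  t=0 PE[0][2]: acc=0 h=0 v=0
  t=1 PE[0][1]: acc=45 h=45 v=2
  t=1 PE[0][2]: acc=0 h=0 v=0
  t=2 PE[0][1]: acc=117 h=117 v=5
  t=2 PE[0][2]: acc=72 h=72 v=3
  t=3 PE[0][1]: acc=135 h=135 v=8
  t=3 PE[0][2]: acc=126 h=126 v=1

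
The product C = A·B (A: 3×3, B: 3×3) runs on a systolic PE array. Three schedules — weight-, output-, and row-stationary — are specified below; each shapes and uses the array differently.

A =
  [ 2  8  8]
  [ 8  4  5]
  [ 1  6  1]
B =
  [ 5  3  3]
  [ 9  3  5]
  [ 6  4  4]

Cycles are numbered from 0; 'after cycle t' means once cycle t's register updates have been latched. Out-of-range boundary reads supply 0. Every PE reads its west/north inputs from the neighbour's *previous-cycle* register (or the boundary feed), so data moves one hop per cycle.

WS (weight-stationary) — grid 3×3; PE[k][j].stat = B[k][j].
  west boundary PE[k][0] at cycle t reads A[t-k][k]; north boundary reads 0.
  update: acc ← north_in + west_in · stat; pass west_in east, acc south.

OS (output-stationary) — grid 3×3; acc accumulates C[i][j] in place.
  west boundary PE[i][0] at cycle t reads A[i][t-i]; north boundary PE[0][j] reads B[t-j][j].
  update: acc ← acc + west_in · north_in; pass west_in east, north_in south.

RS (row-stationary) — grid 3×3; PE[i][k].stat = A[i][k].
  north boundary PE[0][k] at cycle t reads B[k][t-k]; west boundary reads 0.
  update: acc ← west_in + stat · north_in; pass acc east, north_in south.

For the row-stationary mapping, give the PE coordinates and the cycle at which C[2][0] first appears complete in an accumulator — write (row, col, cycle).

(row, col, cycle) = (2, 2, 4)

Under RS, C[2][0] lands at PE[2][2]:
  cycle 0: PE[2][2] → acc 0, east 0, south 0
  cycle 1: PE[2][2] → acc 0, east 0, south 0
  cycle 2: PE[2][2] → acc 0, east 0, south 0
  cycle 3: PE[2][2] → acc 0, east 0, south 0
  cycle 4: PE[2][2] → acc 65, east 65, south 6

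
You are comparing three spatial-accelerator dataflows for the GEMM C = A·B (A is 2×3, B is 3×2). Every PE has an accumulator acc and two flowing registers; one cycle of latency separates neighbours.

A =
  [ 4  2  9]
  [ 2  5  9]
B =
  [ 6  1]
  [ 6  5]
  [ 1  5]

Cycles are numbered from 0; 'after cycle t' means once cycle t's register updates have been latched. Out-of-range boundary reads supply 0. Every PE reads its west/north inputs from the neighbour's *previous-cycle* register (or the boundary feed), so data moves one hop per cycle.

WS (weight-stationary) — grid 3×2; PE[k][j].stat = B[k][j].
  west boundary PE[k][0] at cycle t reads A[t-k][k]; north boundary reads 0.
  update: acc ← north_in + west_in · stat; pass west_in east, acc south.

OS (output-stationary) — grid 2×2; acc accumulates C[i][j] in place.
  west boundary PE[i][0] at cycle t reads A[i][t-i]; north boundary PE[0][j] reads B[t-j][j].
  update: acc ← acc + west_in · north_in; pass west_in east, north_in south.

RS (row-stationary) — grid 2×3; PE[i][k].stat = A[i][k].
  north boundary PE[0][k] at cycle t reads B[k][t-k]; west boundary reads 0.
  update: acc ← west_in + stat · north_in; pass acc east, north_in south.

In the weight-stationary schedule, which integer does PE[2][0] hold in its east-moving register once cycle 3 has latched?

WS (3×2). Following PE[2][0] plus its west/north inputs:
  0: (1,0).acc=0  regs=<0,0>
  0: (2,0).acc=0  regs=<0,0>
  1: (1,0).acc=36  regs=<2,36>
  1: (2,0).acc=0  regs=<0,0>
  2: (1,0).acc=42  regs=<5,42>
  2: (2,0).acc=45  regs=<9,45>
  3: (1,0).acc=0  regs=<0,0>
  3: (2,0).acc=51  regs=<9,51>

register = 9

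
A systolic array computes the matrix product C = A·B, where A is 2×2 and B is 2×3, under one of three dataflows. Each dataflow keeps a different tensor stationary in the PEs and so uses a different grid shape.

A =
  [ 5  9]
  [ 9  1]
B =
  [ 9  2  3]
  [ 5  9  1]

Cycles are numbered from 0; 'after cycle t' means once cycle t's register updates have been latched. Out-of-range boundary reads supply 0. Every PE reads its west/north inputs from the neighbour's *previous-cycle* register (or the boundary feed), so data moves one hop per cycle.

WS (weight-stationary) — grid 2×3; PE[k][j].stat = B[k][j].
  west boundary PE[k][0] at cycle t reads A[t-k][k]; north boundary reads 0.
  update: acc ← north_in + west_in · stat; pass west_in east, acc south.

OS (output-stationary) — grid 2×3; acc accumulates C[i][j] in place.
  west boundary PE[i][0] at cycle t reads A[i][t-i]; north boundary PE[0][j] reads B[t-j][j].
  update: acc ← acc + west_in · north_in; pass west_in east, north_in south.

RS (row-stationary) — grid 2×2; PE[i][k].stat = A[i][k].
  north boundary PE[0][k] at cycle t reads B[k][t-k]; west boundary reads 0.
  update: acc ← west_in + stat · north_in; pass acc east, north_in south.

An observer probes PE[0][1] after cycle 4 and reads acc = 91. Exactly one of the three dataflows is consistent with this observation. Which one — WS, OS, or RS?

WS [2×3] PE[0][1] across cycles:
  0: (0,1).acc=0  regs=<0,0>
  1: (0,1).acc=10  regs=<5,10>
  2: (0,1).acc=18  regs=<9,18>
  3: (0,1).acc=0  regs=<0,0>
  4: (0,1).acc=0  regs=<0,0>
OS [2×3] PE[0][1] across cycles:
  0: (0,1).acc=0  regs=<0,0>
  1: (0,1).acc=10  regs=<5,2>
  2: (0,1).acc=91  regs=<9,9>
  3: (0,1).acc=91  regs=<0,0>
  4: (0,1).acc=91  regs=<0,0>
RS [2×2] PE[0][1] across cycles:
  0: (0,1).acc=0  regs=<0,0>
  1: (0,1).acc=90  regs=<90,5>
  2: (0,1).acc=91  regs=<91,9>
  3: (0,1).acc=24  regs=<24,1>
  4: (0,1).acc=0  regs=<0,0>

dataflow = OS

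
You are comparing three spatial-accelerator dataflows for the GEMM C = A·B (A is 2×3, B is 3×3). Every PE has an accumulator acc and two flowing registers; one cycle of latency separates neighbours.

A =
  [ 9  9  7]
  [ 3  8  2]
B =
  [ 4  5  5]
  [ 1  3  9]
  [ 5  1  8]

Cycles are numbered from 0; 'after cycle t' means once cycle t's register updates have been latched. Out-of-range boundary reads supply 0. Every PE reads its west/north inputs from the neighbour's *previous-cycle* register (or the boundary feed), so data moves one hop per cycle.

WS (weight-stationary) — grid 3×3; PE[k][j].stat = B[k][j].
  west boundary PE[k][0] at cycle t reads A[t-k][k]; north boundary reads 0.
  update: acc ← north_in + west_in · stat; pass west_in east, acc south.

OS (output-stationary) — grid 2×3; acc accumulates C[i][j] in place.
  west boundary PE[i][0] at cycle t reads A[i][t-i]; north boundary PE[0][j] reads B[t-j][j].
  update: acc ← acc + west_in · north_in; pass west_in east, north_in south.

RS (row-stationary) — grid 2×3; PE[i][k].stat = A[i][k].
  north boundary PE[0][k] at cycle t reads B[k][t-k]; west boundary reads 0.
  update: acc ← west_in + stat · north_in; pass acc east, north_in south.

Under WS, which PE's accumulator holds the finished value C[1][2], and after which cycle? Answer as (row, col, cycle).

WS — PE[2][2] is where C[1][2] collects:
  0: (2,2).acc=0  regs=<0,0>
  1: (2,2).acc=0  regs=<0,0>
  2: (2,2).acc=0  regs=<0,0>
  3: (2,2).acc=0  regs=<0,0>
  4: (2,2).acc=182  regs=<7,182>
  5: (2,2).acc=103  regs=<2,103>

(row, col, cycle) = (2, 2, 5)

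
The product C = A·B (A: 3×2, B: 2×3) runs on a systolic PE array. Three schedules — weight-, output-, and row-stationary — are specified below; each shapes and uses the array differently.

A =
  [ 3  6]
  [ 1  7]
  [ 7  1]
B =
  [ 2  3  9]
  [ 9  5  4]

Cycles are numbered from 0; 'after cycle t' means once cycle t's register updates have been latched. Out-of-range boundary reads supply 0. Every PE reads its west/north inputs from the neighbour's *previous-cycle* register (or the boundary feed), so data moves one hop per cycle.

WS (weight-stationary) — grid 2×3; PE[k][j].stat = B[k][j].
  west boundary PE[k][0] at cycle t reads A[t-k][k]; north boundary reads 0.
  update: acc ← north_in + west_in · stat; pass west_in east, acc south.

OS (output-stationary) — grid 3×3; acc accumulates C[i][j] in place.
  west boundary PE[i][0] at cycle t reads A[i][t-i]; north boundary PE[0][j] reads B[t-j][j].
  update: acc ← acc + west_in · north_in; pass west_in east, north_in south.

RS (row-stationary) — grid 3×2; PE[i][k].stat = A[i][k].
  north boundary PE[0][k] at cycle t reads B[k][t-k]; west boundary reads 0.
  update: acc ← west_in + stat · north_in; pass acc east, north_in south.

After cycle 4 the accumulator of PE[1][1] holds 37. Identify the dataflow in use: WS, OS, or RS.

— WS: 2×3; PE[1][1] trace:
  c0 r1c1: 0 / 0 / 0
  c1 r1c1: 0 / 0 / 0
  c2 r1c1: 39 / 6 / 39
  c3 r1c1: 38 / 7 / 38
  c4 r1c1: 26 / 1 / 26
— OS: 3×3; PE[1][1] trace:
  c0 r1c1: 0 / 0 / 0
  c1 r1c1: 0 / 0 / 0
  c2 r1c1: 3 / 1 / 3
  c3 r1c1: 38 / 7 / 5
  c4 r1c1: 38 / 0 / 0
— RS: 3×2; PE[1][1] trace:
  c0 r1c1: 0 / 0 / 0
  c1 r1c1: 0 / 0 / 0
  c2 r1c1: 65 / 65 / 9
  c3 r1c1: 38 / 38 / 5
  c4 r1c1: 37 / 37 / 4

dataflow = RS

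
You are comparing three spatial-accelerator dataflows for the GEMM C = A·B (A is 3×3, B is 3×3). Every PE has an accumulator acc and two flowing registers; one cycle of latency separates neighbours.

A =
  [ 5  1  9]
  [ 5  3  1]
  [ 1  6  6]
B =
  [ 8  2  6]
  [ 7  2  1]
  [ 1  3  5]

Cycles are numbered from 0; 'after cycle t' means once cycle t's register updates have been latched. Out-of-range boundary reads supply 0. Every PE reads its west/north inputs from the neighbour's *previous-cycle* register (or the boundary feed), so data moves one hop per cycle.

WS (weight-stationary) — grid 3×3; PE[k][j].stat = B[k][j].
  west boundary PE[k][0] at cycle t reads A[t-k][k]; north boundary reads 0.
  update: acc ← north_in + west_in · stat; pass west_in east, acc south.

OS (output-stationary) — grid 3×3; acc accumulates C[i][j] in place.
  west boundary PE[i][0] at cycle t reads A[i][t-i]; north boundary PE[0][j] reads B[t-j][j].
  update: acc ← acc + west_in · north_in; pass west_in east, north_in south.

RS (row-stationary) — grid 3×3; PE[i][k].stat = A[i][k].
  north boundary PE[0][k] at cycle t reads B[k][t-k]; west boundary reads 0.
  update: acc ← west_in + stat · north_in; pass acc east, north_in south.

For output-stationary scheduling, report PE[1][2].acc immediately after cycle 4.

OS (3×3). Following PE[1][2] plus its west/north inputs:
  @0  [0,2]  acc 0  |  →0  ↓0
  @0  [1,1]  acc 0  |  →0  ↓0
  @0  [1,2]  acc 0  |  →0  ↓0
  @1  [0,2]  acc 0  |  →0  ↓0
  @1  [1,1]  acc 0  |  →0  ↓0
  @1  [1,2]  acc 0  |  →0  ↓0
  @2  [0,2]  acc 30  |  →5  ↓6
  @2  [1,1]  acc 10  |  →5  ↓2
  @2  [1,2]  acc 0  |  →0  ↓0
  @3  [0,2]  acc 31  |  →1  ↓1
  @3  [1,1]  acc 16  |  →3  ↓2
  @3  [1,2]  acc 30  |  →5  ↓6
  @4  [0,2]  acc 76  |  →9  ↓5
  @4  [1,1]  acc 19  |  →1  ↓3
  @4  [1,2]  acc 33  |  →3  ↓1

PE[1][2].acc = 33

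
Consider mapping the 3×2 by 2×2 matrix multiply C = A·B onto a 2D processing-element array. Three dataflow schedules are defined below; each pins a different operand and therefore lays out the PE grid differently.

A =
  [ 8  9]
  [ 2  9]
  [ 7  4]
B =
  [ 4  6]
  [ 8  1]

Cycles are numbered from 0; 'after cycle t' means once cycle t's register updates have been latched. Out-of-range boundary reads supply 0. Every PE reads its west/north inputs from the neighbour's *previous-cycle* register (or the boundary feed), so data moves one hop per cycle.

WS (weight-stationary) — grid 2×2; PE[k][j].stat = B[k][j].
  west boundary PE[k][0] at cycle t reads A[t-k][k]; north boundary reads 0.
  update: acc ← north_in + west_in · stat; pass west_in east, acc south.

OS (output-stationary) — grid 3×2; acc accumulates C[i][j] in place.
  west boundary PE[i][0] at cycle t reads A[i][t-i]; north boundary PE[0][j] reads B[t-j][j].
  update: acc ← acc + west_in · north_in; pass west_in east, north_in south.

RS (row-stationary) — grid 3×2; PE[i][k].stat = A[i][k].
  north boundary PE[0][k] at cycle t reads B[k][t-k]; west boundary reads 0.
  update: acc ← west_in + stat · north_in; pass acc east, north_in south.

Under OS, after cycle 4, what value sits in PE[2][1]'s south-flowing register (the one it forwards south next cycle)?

register = 1

OS (3×2). Following PE[2][1] plus its west/north inputs:
  after 0 — PE[1][1] acc=0, pass-E 0, pass-S 0
  after 0 — PE[2][0] acc=0, pass-E 0, pass-S 0
  after 0 — PE[2][1] acc=0, pass-E 0, pass-S 0
  after 1 — PE[1][1] acc=0, pass-E 0, pass-S 0
  after 1 — PE[2][0] acc=0, pass-E 0, pass-S 0
  after 1 — PE[2][1] acc=0, pass-E 0, pass-S 0
  after 2 — PE[1][1] acc=12, pass-E 2, pass-S 6
  after 2 — PE[2][0] acc=28, pass-E 7, pass-S 4
  after 2 — PE[2][1] acc=0, pass-E 0, pass-S 0
  after 3 — PE[1][1] acc=21, pass-E 9, pass-S 1
  after 3 — PE[2][0] acc=60, pass-E 4, pass-S 8
  after 3 — PE[2][1] acc=42, pass-E 7, pass-S 6
  after 4 — PE[1][1] acc=21, pass-E 0, pass-S 0
  after 4 — PE[2][0] acc=60, pass-E 0, pass-S 0
  after 4 — PE[2][1] acc=46, pass-E 4, pass-S 1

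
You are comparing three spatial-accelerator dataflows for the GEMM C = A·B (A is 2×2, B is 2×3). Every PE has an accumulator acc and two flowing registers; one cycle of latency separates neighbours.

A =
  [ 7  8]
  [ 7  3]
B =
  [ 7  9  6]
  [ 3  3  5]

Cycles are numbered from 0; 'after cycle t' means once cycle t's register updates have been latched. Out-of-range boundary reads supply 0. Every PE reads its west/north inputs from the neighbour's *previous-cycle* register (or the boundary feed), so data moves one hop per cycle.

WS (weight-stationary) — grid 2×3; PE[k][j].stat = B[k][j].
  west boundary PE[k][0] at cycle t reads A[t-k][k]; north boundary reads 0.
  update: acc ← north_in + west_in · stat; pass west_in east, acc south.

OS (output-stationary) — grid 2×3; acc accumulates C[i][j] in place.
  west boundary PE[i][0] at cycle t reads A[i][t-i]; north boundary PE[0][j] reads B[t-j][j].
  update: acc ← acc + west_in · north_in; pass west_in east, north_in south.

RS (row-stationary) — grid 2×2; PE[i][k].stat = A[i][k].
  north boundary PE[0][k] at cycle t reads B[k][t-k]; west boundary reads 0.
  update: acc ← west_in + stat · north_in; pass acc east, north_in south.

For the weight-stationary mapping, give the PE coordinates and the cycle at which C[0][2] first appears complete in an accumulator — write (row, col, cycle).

WS: C[0][2] accumulates in PE[1][2]:
  [0] (1,2) acc=0 (h:0 v:0)
  [1] (1,2) acc=0 (h:0 v:0)
  [2] (1,2) acc=0 (h:0 v:0)
  [3] (1,2) acc=82 (h:8 v:82)

(row, col, cycle) = (1, 2, 3)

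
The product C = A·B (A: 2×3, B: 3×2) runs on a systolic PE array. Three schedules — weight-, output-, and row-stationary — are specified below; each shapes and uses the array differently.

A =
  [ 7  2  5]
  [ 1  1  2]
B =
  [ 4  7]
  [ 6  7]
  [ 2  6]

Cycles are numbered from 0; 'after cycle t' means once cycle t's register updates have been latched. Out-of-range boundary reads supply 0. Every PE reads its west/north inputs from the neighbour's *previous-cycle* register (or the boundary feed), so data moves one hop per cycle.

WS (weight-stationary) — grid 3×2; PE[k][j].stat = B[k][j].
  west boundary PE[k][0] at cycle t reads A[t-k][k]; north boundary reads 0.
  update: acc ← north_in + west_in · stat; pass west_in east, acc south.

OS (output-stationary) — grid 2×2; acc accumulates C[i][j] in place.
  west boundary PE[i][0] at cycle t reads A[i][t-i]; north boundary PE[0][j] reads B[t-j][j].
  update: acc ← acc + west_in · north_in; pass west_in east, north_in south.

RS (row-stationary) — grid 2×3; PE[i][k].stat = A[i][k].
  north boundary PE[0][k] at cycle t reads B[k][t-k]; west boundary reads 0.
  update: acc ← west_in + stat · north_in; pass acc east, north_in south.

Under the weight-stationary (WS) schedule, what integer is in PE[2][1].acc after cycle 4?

WS 3×2: PE[2][1] cycle-by-cycle (with neighbour feeds):
  after 0 — PE[1][1] acc=0, pass-E 0, pass-S 0
  after 0 — PE[2][0] acc=0, pass-E 0, pass-S 0
  after 0 — PE[2][1] acc=0, pass-E 0, pass-S 0
  after 1 — PE[1][1] acc=0, pass-E 0, pass-S 0
  after 1 — PE[2][0] acc=0, pass-E 0, pass-S 0
  after 1 — PE[2][1] acc=0, pass-E 0, pass-S 0
  after 2 — PE[1][1] acc=63, pass-E 2, pass-S 63
  after 2 — PE[2][0] acc=50, pass-E 5, pass-S 50
  after 2 — PE[2][1] acc=0, pass-E 0, pass-S 0
  after 3 — PE[1][1] acc=14, pass-E 1, pass-S 14
  after 3 — PE[2][0] acc=14, pass-E 2, pass-S 14
  after 3 — PE[2][1] acc=93, pass-E 5, pass-S 93
  after 4 — PE[1][1] acc=0, pass-E 0, pass-S 0
  after 4 — PE[2][0] acc=0, pass-E 0, pass-S 0
  after 4 — PE[2][1] acc=26, pass-E 2, pass-S 26

PE[2][1].acc = 26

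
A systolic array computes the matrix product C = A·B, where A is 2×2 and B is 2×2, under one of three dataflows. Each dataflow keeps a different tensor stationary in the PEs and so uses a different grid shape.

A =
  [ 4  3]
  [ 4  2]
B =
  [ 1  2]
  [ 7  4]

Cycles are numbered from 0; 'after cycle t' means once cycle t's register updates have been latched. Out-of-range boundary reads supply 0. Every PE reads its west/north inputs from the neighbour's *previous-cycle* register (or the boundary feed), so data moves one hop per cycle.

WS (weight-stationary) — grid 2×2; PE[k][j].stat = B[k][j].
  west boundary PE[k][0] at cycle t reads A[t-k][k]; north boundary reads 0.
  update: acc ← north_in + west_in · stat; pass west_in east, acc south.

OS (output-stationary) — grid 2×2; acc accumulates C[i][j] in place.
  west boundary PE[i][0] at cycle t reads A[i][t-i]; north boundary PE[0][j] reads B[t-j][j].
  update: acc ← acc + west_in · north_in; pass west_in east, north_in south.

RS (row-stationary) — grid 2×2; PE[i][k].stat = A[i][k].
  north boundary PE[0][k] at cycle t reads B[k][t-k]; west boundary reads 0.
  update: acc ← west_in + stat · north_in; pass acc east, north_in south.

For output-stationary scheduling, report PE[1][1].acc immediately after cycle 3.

PE[1][1].acc = 16

OS on a 2×2 grid — tracing PE[1][1] and its feeders:
  0: (0,1).acc=0  regs=<0,0>
  0: (1,0).acc=0  regs=<0,0>
  0: (1,1).acc=0  regs=<0,0>
  1: (0,1).acc=8  regs=<4,2>
  1: (1,0).acc=4  regs=<4,1>
  1: (1,1).acc=0  regs=<0,0>
  2: (0,1).acc=20  regs=<3,4>
  2: (1,0).acc=18  regs=<2,7>
  2: (1,1).acc=8  regs=<4,2>
  3: (0,1).acc=20  regs=<0,0>
  3: (1,0).acc=18  regs=<0,0>
  3: (1,1).acc=16  regs=<2,4>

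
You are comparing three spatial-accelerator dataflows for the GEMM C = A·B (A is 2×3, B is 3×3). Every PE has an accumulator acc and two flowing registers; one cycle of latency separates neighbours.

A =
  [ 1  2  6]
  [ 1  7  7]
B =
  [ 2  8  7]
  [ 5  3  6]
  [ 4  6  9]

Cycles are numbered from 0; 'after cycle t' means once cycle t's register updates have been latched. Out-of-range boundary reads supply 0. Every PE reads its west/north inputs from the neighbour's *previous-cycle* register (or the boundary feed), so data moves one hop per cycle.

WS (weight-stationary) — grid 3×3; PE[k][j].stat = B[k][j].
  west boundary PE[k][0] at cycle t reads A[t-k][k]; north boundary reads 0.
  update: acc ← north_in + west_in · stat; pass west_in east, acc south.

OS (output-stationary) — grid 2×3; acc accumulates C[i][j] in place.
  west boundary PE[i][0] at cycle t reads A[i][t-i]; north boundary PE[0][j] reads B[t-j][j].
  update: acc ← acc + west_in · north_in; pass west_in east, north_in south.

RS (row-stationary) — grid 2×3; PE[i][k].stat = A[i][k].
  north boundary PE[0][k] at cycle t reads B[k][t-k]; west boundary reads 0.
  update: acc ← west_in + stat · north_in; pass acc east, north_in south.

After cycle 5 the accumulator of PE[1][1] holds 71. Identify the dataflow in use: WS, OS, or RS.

WS [3×3] PE[1][1] across cycles:
  [0] (1,1) acc=0 (h:0 v:0)
  [1] (1,1) acc=0 (h:0 v:0)
  [2] (1,1) acc=14 (h:2 v:14)
  [3] (1,1) acc=29 (h:7 v:29)
  [4] (1,1) acc=0 (h:0 v:0)
  [5] (1,1) acc=0 (h:0 v:0)
OS [2×3] PE[1][1] across cycles:
  [0] (1,1) acc=0 (h:0 v:0)
  [1] (1,1) acc=0 (h:0 v:0)
  [2] (1,1) acc=8 (h:1 v:8)
  [3] (1,1) acc=29 (h:7 v:3)
  [4] (1,1) acc=71 (h:7 v:6)
  [5] (1,1) acc=71 (h:0 v:0)
RS [2×3] PE[1][1] across cycles:
  [0] (1,1) acc=0 (h:0 v:0)
  [1] (1,1) acc=0 (h:0 v:0)
  [2] (1,1) acc=37 (h:37 v:5)
  [3] (1,1) acc=29 (h:29 v:3)
  [4] (1,1) acc=49 (h:49 v:6)
  [5] (1,1) acc=0 (h:0 v:0)

dataflow = OS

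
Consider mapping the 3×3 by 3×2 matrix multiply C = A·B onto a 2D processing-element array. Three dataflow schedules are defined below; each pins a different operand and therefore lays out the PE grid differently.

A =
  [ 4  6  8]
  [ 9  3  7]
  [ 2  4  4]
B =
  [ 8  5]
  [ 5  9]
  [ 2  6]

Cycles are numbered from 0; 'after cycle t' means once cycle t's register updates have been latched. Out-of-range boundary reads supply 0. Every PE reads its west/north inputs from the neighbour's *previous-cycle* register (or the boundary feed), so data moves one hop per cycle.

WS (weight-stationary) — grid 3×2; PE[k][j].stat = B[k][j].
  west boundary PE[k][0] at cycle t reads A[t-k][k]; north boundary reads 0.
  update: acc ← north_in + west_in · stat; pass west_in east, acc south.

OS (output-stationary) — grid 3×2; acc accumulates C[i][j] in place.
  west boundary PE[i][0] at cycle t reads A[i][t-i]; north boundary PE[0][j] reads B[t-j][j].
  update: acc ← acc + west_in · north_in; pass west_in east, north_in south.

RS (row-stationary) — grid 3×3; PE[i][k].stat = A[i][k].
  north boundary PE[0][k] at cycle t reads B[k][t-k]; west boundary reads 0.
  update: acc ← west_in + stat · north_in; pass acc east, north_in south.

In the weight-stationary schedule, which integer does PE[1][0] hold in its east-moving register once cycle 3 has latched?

register = 4

WS (3×2). Following PE[1][0] plus its west/north inputs:
  @0  [0,0]  acc 32  |  →4  ↓32
  @0  [1,0]  acc 0  |  →0  ↓0
  @1  [0,0]  acc 72  |  →9  ↓72
  @1  [1,0]  acc 62  |  →6  ↓62
  @2  [0,0]  acc 16  |  →2  ↓16
  @2  [1,0]  acc 87  |  →3  ↓87
  @3  [0,0]  acc 0  |  →0  ↓0
  @3  [1,0]  acc 36  |  →4  ↓36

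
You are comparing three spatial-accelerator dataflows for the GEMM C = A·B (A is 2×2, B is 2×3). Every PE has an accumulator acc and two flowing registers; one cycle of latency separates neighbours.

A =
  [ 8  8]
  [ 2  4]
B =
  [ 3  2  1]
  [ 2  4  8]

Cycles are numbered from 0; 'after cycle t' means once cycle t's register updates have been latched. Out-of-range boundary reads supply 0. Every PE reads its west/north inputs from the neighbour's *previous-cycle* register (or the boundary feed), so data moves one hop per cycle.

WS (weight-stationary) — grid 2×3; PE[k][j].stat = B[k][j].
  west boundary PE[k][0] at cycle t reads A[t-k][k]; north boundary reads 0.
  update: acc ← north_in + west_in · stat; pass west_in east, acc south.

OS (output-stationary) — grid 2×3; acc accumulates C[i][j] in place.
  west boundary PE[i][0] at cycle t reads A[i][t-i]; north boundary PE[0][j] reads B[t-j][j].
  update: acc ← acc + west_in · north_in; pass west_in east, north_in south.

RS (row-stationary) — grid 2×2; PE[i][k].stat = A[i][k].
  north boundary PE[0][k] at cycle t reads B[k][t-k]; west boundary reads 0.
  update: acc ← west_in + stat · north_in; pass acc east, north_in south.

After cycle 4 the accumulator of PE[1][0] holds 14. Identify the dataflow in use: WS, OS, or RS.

dataflow = OS

— WS: 2×3; PE[1][0] trace:
  after 0 — PE[1][0] acc=0, pass-E 0, pass-S 0
  after 1 — PE[1][0] acc=40, pass-E 8, pass-S 40
  after 2 — PE[1][0] acc=14, pass-E 4, pass-S 14
  after 3 — PE[1][0] acc=0, pass-E 0, pass-S 0
  after 4 — PE[1][0] acc=0, pass-E 0, pass-S 0
— OS: 2×3; PE[1][0] trace:
  after 0 — PE[1][0] acc=0, pass-E 0, pass-S 0
  after 1 — PE[1][0] acc=6, pass-E 2, pass-S 3
  after 2 — PE[1][0] acc=14, pass-E 4, pass-S 2
  after 3 — PE[1][0] acc=14, pass-E 0, pass-S 0
  after 4 — PE[1][0] acc=14, pass-E 0, pass-S 0
— RS: 2×2; PE[1][0] trace:
  after 0 — PE[1][0] acc=0, pass-E 0, pass-S 0
  after 1 — PE[1][0] acc=6, pass-E 6, pass-S 3
  after 2 — PE[1][0] acc=4, pass-E 4, pass-S 2
  after 3 — PE[1][0] acc=2, pass-E 2, pass-S 1
  after 4 — PE[1][0] acc=0, pass-E 0, pass-S 0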